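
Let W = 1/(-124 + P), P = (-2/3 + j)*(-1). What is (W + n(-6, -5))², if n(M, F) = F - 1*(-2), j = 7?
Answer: 1382976/152881 ≈ 9.0461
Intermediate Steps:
P = -19/3 (P = (-2/3 + 7)*(-1) = (-2*⅓ + 7)*(-1) = (-⅔ + 7)*(-1) = (19/3)*(-1) = -19/3 ≈ -6.3333)
n(M, F) = 2 + F (n(M, F) = F + 2 = 2 + F)
W = -3/391 (W = 1/(-124 - 19/3) = 1/(-391/3) = -3/391 ≈ -0.0076726)
(W + n(-6, -5))² = (-3/391 + (2 - 5))² = (-3/391 - 3)² = (-1176/391)² = 1382976/152881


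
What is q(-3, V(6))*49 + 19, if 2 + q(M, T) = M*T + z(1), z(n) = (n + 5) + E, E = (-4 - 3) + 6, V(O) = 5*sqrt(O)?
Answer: 166 - 735*sqrt(6) ≈ -1634.4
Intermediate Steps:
E = -1 (E = -7 + 6 = -1)
z(n) = 4 + n (z(n) = (n + 5) - 1 = (5 + n) - 1 = 4 + n)
q(M, T) = 3 + M*T (q(M, T) = -2 + (M*T + (4 + 1)) = -2 + (M*T + 5) = -2 + (5 + M*T) = 3 + M*T)
q(-3, V(6))*49 + 19 = (3 - 15*sqrt(6))*49 + 19 = (147 - 735*sqrt(6)) + 19 = 166 - 735*sqrt(6)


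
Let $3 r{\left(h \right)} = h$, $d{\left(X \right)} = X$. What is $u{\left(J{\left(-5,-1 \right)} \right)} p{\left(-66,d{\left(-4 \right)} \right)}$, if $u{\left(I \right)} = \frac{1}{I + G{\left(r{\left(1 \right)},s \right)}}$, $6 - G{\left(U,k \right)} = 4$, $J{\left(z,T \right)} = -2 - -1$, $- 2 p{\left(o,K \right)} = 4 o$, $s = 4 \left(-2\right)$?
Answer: $132$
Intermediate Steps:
$s = -8$
$p{\left(o,K \right)} = - 2 o$ ($p{\left(o,K \right)} = - \frac{4 o}{2} = - 2 o$)
$r{\left(h \right)} = \frac{h}{3}$
$J{\left(z,T \right)} = -1$ ($J{\left(z,T \right)} = -2 + 1 = -1$)
$G{\left(U,k \right)} = 2$ ($G{\left(U,k \right)} = 6 - 4 = 2$)
$u{\left(I \right)} = \frac{1}{2 + I}$ ($u{\left(I \right)} = \frac{1}{I + 2} = \frac{1}{2 + I}$)
$u{\left(J{\left(-5,-1 \right)} \right)} p{\left(-66,d{\left(-4 \right)} \right)} = \frac{\left(-2\right) \left(-66\right)}{2 - 1} = 1^{-1} \cdot 132 = 1 \cdot 132 = 132$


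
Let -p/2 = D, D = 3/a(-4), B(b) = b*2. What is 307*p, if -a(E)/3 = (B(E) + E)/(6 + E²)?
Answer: -3377/3 ≈ -1125.7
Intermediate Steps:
B(b) = 2*b
a(E) = -9*E/(6 + E²) (a(E) = -3*(2*E + E)/(6 + E²) = -3*3*E/(6 + E²) = -9*E/(6 + E²))
D = 11/6 (D = 3/(-9*(-4)/(6 + (-4)²)) = 3/(-9*(-4)/(6 + 16)) = 3/(-9*(-4)/22) = 3/(-9*(-4)*1/22) = 3/(18/11) = (11/18)*3 = 11/6 ≈ 1.8333)
p = -11/3 (p = -2*11/6 = -11/3 ≈ -3.6667)
307*p = 307*(-11/3) = -3377/3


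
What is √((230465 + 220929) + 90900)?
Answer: √542294 ≈ 736.41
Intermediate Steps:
√((230465 + 220929) + 90900) = √(451394 + 90900) = √542294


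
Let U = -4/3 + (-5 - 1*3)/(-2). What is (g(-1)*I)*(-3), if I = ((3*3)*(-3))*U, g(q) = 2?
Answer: 432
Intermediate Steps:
U = 8/3 (U = -4*1/3 + (-5 - 3)*(-1/2) = -4/3 - 8*(-1/2) = -4/3 + 4 = 8/3 ≈ 2.6667)
I = -72 (I = ((3*3)*(-3))*(8/3) = (9*(-3))*(8/3) = -27*8/3 = -72)
(g(-1)*I)*(-3) = (2*(-72))*(-3) = -144*(-3) = 432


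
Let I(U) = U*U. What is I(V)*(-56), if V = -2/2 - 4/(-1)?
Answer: -504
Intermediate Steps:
V = 3 (V = -2*½ - 4*(-1) = -1 + 4 = 3)
I(U) = U²
I(V)*(-56) = 3²*(-56) = 9*(-56) = -504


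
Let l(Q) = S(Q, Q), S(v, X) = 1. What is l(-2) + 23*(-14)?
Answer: -321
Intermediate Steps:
l(Q) = 1
l(-2) + 23*(-14) = 1 + 23*(-14) = 1 - 322 = -321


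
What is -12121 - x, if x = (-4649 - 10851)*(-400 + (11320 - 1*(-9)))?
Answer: 169387379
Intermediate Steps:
x = -169399500 (x = -15500*(-400 + (11320 + 9)) = -15500*(-400 + 11329) = -15500*10929 = -169399500)
-12121 - x = -12121 - 1*(-169399500) = -12121 + 169399500 = 169387379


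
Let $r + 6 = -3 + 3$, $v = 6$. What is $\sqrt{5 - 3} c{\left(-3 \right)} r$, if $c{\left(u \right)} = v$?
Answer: $- 36 \sqrt{2} \approx -50.912$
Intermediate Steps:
$c{\left(u \right)} = 6$
$r = -6$ ($r = -6 + \left(-3 + 3\right) = -6 + 0 = -6$)
$\sqrt{5 - 3} c{\left(-3 \right)} r = \sqrt{5 - 3} \cdot 6 \left(-6\right) = \sqrt{2} \cdot 6 \left(-6\right) = 6 \sqrt{2} \left(-6\right) = - 36 \sqrt{2}$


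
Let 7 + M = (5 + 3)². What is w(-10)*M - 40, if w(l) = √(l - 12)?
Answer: -40 + 57*I*√22 ≈ -40.0 + 267.35*I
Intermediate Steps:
M = 57 (M = -7 + (5 + 3)² = -7 + 8² = -7 + 64 = 57)
w(l) = √(-12 + l)
w(-10)*M - 40 = √(-12 - 10)*57 - 40 = √(-22)*57 - 40 = (I*√22)*57 - 40 = 57*I*√22 - 40 = -40 + 57*I*√22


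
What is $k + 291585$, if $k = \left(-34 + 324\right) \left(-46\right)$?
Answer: $278245$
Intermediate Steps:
$k = -13340$ ($k = 290 \left(-46\right) = -13340$)
$k + 291585 = -13340 + 291585 = 278245$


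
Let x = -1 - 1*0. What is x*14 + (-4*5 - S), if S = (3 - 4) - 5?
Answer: -28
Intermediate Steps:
x = -1 (x = -1 + 0 = -1)
S = -6 (S = -1 - 5 = -6)
x*14 + (-4*5 - S) = -1*14 + (-4*5 - 1*(-6)) = -14 + (-20 + 6) = -14 - 14 = -28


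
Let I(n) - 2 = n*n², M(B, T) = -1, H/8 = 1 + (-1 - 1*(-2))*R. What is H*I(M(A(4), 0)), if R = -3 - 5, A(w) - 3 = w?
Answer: -56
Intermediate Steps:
A(w) = 3 + w
R = -8
H = -56 (H = 8*(1 + (-1 - 1*(-2))*(-8)) = 8*(1 + (-1 + 2)*(-8)) = 8*(1 + 1*(-8)) = 8*(1 - 8) = 8*(-7) = -56)
I(n) = 2 + n³ (I(n) = 2 + n*n² = 2 + n³)
H*I(M(A(4), 0)) = -56*(2 + (-1)³) = -56*(2 - 1) = -56*1 = -56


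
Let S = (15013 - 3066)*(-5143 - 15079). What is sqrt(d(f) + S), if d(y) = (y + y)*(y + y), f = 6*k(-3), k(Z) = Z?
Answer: I*sqrt(241590938) ≈ 15543.0*I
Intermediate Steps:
f = -18 (f = 6*(-3) = -18)
d(y) = 4*y**2 (d(y) = (2*y)*(2*y) = 4*y**2)
S = -241592234 (S = 11947*(-20222) = -241592234)
sqrt(d(f) + S) = sqrt(4*(-18)**2 - 241592234) = sqrt(4*324 - 241592234) = sqrt(1296 - 241592234) = sqrt(-241590938) = I*sqrt(241590938)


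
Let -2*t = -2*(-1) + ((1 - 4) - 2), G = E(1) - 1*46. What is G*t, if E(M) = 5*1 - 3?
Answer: -66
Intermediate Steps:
E(M) = 2 (E(M) = 5 - 3 = 2)
G = -44 (G = 2 - 1*46 = 2 - 46 = -44)
t = 3/2 (t = -(-2*(-1) + ((1 - 4) - 2))/2 = -(2 + (-3 - 2))/2 = -(2 - 5)/2 = -½*(-3) = 3/2 ≈ 1.5000)
G*t = -44*3/2 = -66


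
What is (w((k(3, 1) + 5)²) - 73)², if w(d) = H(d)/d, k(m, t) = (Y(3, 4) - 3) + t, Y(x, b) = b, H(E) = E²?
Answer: 576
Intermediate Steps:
k(m, t) = 1 + t (k(m, t) = (4 - 3) + t = 1 + t)
w(d) = d (w(d) = d²/d = d)
(w((k(3, 1) + 5)²) - 73)² = (((1 + 1) + 5)² - 73)² = ((2 + 5)² - 73)² = (7² - 73)² = (49 - 73)² = (-24)² = 576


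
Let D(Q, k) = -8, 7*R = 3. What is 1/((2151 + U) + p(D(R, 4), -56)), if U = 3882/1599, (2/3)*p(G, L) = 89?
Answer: 1066/2437865 ≈ 0.00043727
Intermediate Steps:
R = 3/7 (R = (⅐)*3 = 3/7 ≈ 0.42857)
p(G, L) = 267/2 (p(G, L) = (3/2)*89 = 267/2)
U = 1294/533 (U = 3882*(1/1599) = 1294/533 ≈ 2.4278)
1/((2151 + U) + p(D(R, 4), -56)) = 1/((2151 + 1294/533) + 267/2) = 1/(1147777/533 + 267/2) = 1/(2437865/1066) = 1066/2437865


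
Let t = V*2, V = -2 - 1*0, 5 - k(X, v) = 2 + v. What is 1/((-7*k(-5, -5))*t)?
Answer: 1/224 ≈ 0.0044643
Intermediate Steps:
k(X, v) = 3 - v (k(X, v) = 5 - (2 + v) = 5 + (-2 - v) = 3 - v)
V = -2 (V = -2 + 0 = -2)
t = -4 (t = -2*2 = -4)
1/((-7*k(-5, -5))*t) = 1/(-7*(3 - 1*(-5))*(-4)) = 1/(-7*(3 + 5)*(-4)) = 1/(-7*8*(-4)) = 1/(-56*(-4)) = 1/224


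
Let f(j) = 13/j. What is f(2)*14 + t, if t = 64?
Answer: 155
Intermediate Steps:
f(2)*14 + t = (13/2)*14 + 64 = 91 + 64 = 155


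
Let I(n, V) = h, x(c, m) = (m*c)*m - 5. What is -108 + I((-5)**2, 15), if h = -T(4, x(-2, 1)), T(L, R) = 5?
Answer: -113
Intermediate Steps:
x(c, m) = -5 + c*m**2 (x(c, m) = (c*m)*m - 5 = c*m**2 - 5 = -5 + c*m**2)
h = -5 (h = -1*5 = -5)
I(n, V) = -5
-108 + I((-5)**2, 15) = -108 - 5 = -113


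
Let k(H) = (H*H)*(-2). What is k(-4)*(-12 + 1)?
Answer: 352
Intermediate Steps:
k(H) = -2*H² (k(H) = H²*(-2) = -2*H²)
k(-4)*(-12 + 1) = (-2*(-4)²)*(-12 + 1) = -2*16*(-11) = -32*(-11) = 352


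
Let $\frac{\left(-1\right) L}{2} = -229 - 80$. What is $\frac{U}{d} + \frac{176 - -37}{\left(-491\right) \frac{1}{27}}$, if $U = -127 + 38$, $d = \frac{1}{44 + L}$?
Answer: $- \frac{28934489}{491} \approx -58930.0$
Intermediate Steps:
$L = 618$ ($L = - 2 \left(-229 - 80\right) = \left(-2\right) \left(-309\right) = 618$)
$d = \frac{1}{662}$ ($d = \frac{1}{44 + 618} = \frac{1}{662} \approx 0.0015106$)
$U = -89$
$\frac{U}{d} + \frac{176 - -37}{\left(-491\right) \frac{1}{27}} = - 89 \frac{1}{\frac{1}{662}} + \frac{176 - -37}{\left(-491\right) \frac{1}{27}} = \left(-89\right) 662 + \frac{176 + 37}{\left(-491\right) \frac{1}{27}} = -58918 + \frac{213}{- \frac{491}{27}} = -58918 + 213 \left(- \frac{27}{491}\right) = -58918 - \frac{5751}{491} = - \frac{28934489}{491}$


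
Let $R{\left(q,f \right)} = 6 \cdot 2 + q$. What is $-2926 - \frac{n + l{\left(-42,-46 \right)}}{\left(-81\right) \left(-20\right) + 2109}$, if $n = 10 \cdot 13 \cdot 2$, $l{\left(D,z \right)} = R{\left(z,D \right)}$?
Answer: $- \frac{96560}{33} \approx -2926.1$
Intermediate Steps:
$R{\left(q,f \right)} = 12 + q$
$l{\left(D,z \right)} = 12 + z$
$n = 260$ ($n = 130 \cdot 2 = 260$)
$-2926 - \frac{n + l{\left(-42,-46 \right)}}{\left(-81\right) \left(-20\right) + 2109} = -2926 - \frac{260 + \left(12 - 46\right)}{\left(-81\right) \left(-20\right) + 2109} = -2926 - \frac{260 - 34}{1620 + 2109} = -2926 - \frac{226}{3729} = -2926 - 226 \cdot \frac{1}{3729} = -2926 - \frac{2}{33} = - \frac{96560}{33}$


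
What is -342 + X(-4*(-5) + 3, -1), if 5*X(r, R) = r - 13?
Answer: -340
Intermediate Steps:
X(r, R) = -13/5 + r/5 (X(r, R) = (r - 13)/5 = (-13 + r)/5 = -13/5 + r/5)
-342 + X(-4*(-5) + 3, -1) = -342 + (-13/5 + (-4*(-5) + 3)/5) = -342 + (-13/5 + (20 + 3)/5) = -342 + (-13/5 + (⅕)*23) = -342 + (-13/5 + 23/5) = -342 + 2 = -340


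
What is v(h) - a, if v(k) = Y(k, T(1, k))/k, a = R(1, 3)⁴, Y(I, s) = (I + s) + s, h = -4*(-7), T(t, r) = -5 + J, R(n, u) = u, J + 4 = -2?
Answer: -1131/14 ≈ -80.786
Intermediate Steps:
J = -6 (J = -4 - 2 = -6)
T(t, r) = -11 (T(t, r) = -5 - 6 = -11)
h = 28
Y(I, s) = I + 2*s
a = 81 (a = 3⁴ = 81)
v(k) = (-22 + k)/k (v(k) = (k + 2*(-11))/k = (k - 22)/k = (-22 + k)/k)
v(h) - a = (-22 + 28)/28 - 1*81 = (1/28)*6 - 81 = 3/14 - 81 = -1131/14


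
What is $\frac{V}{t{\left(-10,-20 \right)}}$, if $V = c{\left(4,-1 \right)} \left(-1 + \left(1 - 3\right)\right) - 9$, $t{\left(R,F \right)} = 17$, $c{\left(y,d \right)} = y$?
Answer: $- \frac{21}{17} \approx -1.2353$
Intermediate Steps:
$V = -21$ ($V = 4 \left(-1 + \left(1 - 3\right)\right) - 9 = 4 \left(-1 - 2\right) - 9 = 4 \left(-3\right) - 9 = -12 - 9 = -21$)
$\frac{V}{t{\left(-10,-20 \right)}} = - \frac{21}{17}$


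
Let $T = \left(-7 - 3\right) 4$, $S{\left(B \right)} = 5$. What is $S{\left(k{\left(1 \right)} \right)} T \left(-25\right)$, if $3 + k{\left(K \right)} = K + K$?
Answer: $5000$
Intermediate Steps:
$k{\left(K \right)} = -3 + 2 K$ ($k{\left(K \right)} = -3 + \left(K + K\right) = -3 + 2 K$)
$T = -40$ ($T = \left(-10\right) 4 = -40$)
$S{\left(k{\left(1 \right)} \right)} T \left(-25\right) = 5 \left(-40\right) \left(-25\right) = \left(-200\right) \left(-25\right) = 5000$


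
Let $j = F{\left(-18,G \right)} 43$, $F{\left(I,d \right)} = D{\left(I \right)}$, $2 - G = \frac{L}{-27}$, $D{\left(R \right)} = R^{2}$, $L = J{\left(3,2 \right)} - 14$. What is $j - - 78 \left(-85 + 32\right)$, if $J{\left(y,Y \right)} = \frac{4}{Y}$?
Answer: $9798$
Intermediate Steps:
$L = -12$ ($L = \frac{4}{2} - 14 = 4 \cdot \frac{1}{2} - 14 = 2 - 14 = -12$)
$G = \frac{14}{9}$ ($G = 2 - - \frac{12}{-27} = 2 - \left(-12\right) \left(- \frac{1}{27}\right) = 2 - \frac{4}{9} = \frac{14}{9} \approx 1.5556$)
$F{\left(I,d \right)} = I^{2}$
$j = 13932$ ($j = \left(-18\right)^{2} \cdot 43 = 324 \cdot 43 = 13932$)
$j - - 78 \left(-85 + 32\right) = 13932 - - 78 \left(-85 + 32\right) = 13932 - \left(-78\right) \left(-53\right) = 13932 - 4134 = 9798$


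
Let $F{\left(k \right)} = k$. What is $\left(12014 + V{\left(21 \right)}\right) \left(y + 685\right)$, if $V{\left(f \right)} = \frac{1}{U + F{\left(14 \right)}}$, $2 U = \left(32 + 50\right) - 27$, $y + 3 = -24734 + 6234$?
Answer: $- \frac{17767468152}{83} \approx -2.1407 \cdot 10^{8}$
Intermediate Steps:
$y = -18503$ ($y = -3 + \left(-24734 + 6234\right) = -3 - 18500 = -18503$)
$U = \frac{55}{2}$ ($U = \frac{\left(32 + 50\right) - 27}{2} = \frac{82 - 27}{2} = \frac{1}{2} \cdot 55 = \frac{55}{2} \approx 27.5$)
$V{\left(f \right)} = \frac{2}{83}$ ($V{\left(f \right)} = \frac{1}{\frac{55}{2} + 14} = \frac{1}{\frac{83}{2}} = \frac{2}{83}$)
$\left(12014 + V{\left(21 \right)}\right) \left(y + 685\right) = \left(12014 + \frac{2}{83}\right) \left(-18503 + 685\right) = \frac{997164}{83} \left(-17818\right) = - \frac{17767468152}{83}$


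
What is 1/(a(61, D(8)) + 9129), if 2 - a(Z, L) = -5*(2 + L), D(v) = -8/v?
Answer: 1/9136 ≈ 0.00010946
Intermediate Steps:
a(Z, L) = 12 + 5*L (a(Z, L) = 2 - (-5)*(2 + L) = 2 - (-10 - 5*L) = 2 + (10 + 5*L) = 12 + 5*L)
1/(a(61, D(8)) + 9129) = 1/((12 + 5*(-8/8)) + 9129) = 1/((12 + 5*(-8*1/8)) + 9129) = 1/((12 + 5*(-1)) + 9129) = 1/((12 - 5) + 9129) = 1/(7 + 9129) = 1/9136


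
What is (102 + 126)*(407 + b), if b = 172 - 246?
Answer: 75924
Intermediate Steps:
b = -74
(102 + 126)*(407 + b) = (102 + 126)*(407 - 74) = 228*333 = 75924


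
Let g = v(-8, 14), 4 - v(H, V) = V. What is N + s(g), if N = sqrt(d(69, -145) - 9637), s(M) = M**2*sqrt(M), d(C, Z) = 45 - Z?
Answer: I*(sqrt(9447) + 100*sqrt(10)) ≈ 413.42*I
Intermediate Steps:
v(H, V) = 4 - V
g = -10 (g = 4 - 1*14 = 4 - 14 = -10)
s(M) = M**(5/2)
N = I*sqrt(9447) (N = sqrt((45 - 1*(-145)) - 9637) = sqrt((45 + 145) - 9637) = sqrt(190 - 9637) = sqrt(-9447) = I*sqrt(9447) ≈ 97.196*I)
N + s(g) = I*sqrt(9447) + (-10)**(5/2) = I*sqrt(9447) + 100*I*sqrt(10)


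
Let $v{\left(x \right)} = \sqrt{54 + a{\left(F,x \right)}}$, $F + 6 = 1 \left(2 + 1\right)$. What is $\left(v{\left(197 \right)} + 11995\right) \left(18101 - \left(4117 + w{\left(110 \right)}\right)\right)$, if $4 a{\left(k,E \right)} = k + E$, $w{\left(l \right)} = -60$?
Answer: $168457780 + 7022 \sqrt{410} \approx 1.686 \cdot 10^{8}$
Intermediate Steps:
$F = -3$ ($F = -6 + 1 \left(2 + 1\right) = -6 + 1 \cdot 3 = -6 + 3 = -3$)
$a{\left(k,E \right)} = \frac{E}{4} + \frac{k}{4}$ ($a{\left(k,E \right)} = \frac{k + E}{4} = \frac{E + k}{4} = \frac{E}{4} + \frac{k}{4}$)
$v{\left(x \right)} = \sqrt{\frac{213}{4} + \frac{x}{4}}$ ($v{\left(x \right)} = \sqrt{54 + \left(\frac{x}{4} + \frac{1}{4} \left(-3\right)\right)} = \sqrt{54 + \left(\frac{x}{4} - \frac{3}{4}\right)} = \sqrt{54 + \left(- \frac{3}{4} + \frac{x}{4}\right)} = \sqrt{\frac{213}{4} + \frac{x}{4}}$)
$\left(v{\left(197 \right)} + 11995\right) \left(18101 - \left(4117 + w{\left(110 \right)}\right)\right) = \left(\frac{\sqrt{213 + 197}}{2} + 11995\right) \left(18101 + \left(-12330 + \left(8213 - -60\right)\right)\right) = \left(\frac{\sqrt{410}}{2} + 11995\right) \left(18101 + \left(-12330 + \left(8213 + 60\right)\right)\right) = \left(11995 + \frac{\sqrt{410}}{2}\right) \left(18101 + \left(-12330 + 8273\right)\right) = \left(11995 + \frac{\sqrt{410}}{2}\right) \left(18101 - 4057\right) = \left(11995 + \frac{\sqrt{410}}{2}\right) 14044 = 168457780 + 7022 \sqrt{410}$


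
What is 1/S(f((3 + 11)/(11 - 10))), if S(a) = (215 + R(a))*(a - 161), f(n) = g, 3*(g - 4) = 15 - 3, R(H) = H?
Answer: -1/34119 ≈ -2.9309e-5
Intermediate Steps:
g = 8 (g = 4 + (15 - 3)/3 = 4 + (⅓)*12 = 4 + 4 = 8)
f(n) = 8
S(a) = (-161 + a)*(215 + a) (S(a) = (215 + a)*(a - 161) = (215 + a)*(-161 + a) = (-161 + a)*(215 + a))
1/S(f((3 + 11)/(11 - 10))) = 1/(-34615 + 8² + 54*8) = 1/(-34615 + 64 + 432) = 1/(-34119) = -1/34119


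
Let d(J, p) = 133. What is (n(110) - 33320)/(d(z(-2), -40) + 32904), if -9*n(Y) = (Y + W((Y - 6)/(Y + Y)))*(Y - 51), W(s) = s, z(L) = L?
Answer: -16851884/16353315 ≈ -1.0305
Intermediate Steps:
n(Y) = -(-51 + Y)*(Y + (-6 + Y)/(2*Y))/9 (n(Y) = -(Y + (Y - 6)/(Y + Y))*(Y - 51)/9 = -(Y + (-6 + Y)/((2*Y)))*(-51 + Y)/9 = -(Y + (-6 + Y)*(1/(2*Y)))*(-51 + Y)/9 = -(Y + (-6 + Y)/(2*Y))*(-51 + Y)/9 = -(-51 + Y)*(Y + (-6 + Y)/(2*Y))/9)
(n(110) - 33320)/(d(z(-2), -40) + 32904) = ((19/6 - 17/110 - 1/9*110**2 + (101/18)*110) - 33320)/(133 + 32904) = ((19/6 - 17*1/110 - 1/9*12100 + 5555/9) - 33320)/33037 = ((19/6 - 17/110 - 12100/9 + 5555/9) - 33320)*(1/33037) = (-358484/495 - 33320)*(1/33037) = -16851884/495*1/33037 = -16851884/16353315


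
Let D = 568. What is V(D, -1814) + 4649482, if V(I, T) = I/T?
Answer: 4217079890/907 ≈ 4.6495e+6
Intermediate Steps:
V(D, -1814) + 4649482 = 568/(-1814) + 4649482 = 568*(-1/1814) + 4649482 = -284/907 + 4649482 = 4217079890/907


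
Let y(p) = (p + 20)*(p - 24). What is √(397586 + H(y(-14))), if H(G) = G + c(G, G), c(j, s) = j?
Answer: √397130 ≈ 630.18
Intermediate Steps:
y(p) = (-24 + p)*(20 + p) (y(p) = (20 + p)*(-24 + p) = (-24 + p)*(20 + p))
H(G) = 2*G (H(G) = G + G = 2*G)
√(397586 + H(y(-14))) = √(397586 + 2*(-480 + (-14)² - 4*(-14))) = √(397586 + 2*(-480 + 196 + 56)) = √(397586 + 2*(-228)) = √(397586 - 456) = √397130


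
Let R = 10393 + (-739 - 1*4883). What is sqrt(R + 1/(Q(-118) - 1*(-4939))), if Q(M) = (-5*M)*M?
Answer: 5*sqrt(798404282682)/64681 ≈ 69.072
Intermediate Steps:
Q(M) = -5*M**2
R = 4771 (R = 10393 + (-739 - 4883) = 10393 - 5622 = 4771)
sqrt(R + 1/(Q(-118) - 1*(-4939))) = sqrt(4771 + 1/(-5*(-118)**2 - 1*(-4939))) = sqrt(4771 + 1/(-5*13924 + 4939)) = sqrt(4771 + 1/(-69620 + 4939)) = sqrt(4771 + 1/(-64681)) = sqrt(4771 - 1/64681) = sqrt(308593050/64681) = 5*sqrt(798404282682)/64681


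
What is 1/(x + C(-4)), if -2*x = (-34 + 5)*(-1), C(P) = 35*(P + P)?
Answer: -2/589 ≈ -0.0033956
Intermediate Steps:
C(P) = 70*P (C(P) = 35*(2*P) = 70*P)
x = -29/2 (x = -(-34 + 5)*(-1)/2 = -(-29)*(-1)/2 = -½*29 = -29/2 ≈ -14.500)
1/(x + C(-4)) = 1/(-29/2 + 70*(-4)) = 1/(-29/2 - 280) = 1/(-589/2) = -2/589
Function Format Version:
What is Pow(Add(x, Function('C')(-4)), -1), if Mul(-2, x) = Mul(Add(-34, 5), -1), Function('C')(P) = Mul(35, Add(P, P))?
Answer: Rational(-2, 589) ≈ -0.0033956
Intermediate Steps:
Function('C')(P) = Mul(70, P) (Function('C')(P) = Mul(35, Mul(2, P)) = Mul(70, P))
x = Rational(-29, 2) (x = Mul(Rational(-1, 2), Mul(Add(-34, 5), -1)) = Mul(Rational(-1, 2), Mul(-29, -1)) = Mul(Rational(-1, 2), 29) = Rational(-29, 2) ≈ -14.500)
Pow(Add(x, Function('C')(-4)), -1) = Pow(Add(Rational(-29, 2), Mul(70, -4)), -1) = Pow(Add(Rational(-29, 2), -280), -1) = Pow(Rational(-589, 2), -1) = Rational(-2, 589)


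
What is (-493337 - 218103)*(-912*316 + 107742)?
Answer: 128379348000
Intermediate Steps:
(-493337 - 218103)*(-912*316 + 107742) = -711440*(-288192 + 107742) = -711440*(-180450) = 128379348000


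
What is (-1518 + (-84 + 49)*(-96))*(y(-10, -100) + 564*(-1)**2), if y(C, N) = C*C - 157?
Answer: 933894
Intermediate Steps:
y(C, N) = -157 + C**2 (y(C, N) = C**2 - 157 = -157 + C**2)
(-1518 + (-84 + 49)*(-96))*(y(-10, -100) + 564*(-1)**2) = (-1518 + (-84 + 49)*(-96))*((-157 + (-10)**2) + 564*(-1)**2) = (-1518 - 35*(-96))*((-157 + 100) + 564*1) = (-1518 + 3360)*(-57 + 564) = 1842*507 = 933894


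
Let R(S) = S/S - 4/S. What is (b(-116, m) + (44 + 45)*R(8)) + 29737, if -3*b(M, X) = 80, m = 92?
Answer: 178529/6 ≈ 29755.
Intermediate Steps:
b(M, X) = -80/3 (b(M, X) = -⅓*80 = -80/3)
R(S) = 1 - 4/S
(b(-116, m) + (44 + 45)*R(8)) + 29737 = (-80/3 + (44 + 45)*((-4 + 8)/8)) + 29737 = (-80/3 + 89*((⅛)*4)) + 29737 = (-80/3 + 89*(½)) + 29737 = (-80/3 + 89/2) + 29737 = 107/6 + 29737 = 178529/6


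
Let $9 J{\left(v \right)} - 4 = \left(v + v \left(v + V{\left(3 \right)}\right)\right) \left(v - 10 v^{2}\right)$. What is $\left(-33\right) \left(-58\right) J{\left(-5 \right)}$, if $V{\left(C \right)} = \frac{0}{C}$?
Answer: $- \frac{3251248}{3} \approx -1.0838 \cdot 10^{6}$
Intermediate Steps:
$V{\left(C \right)} = 0$
$J{\left(v \right)} = \frac{4}{9} + \frac{\left(v + v^{2}\right) \left(v - 10 v^{2}\right)}{9}$ ($J{\left(v \right)} = \frac{4}{9} + \frac{\left(v + v \left(v + 0\right)\right) \left(v - 10 v^{2}\right)}{9} = \frac{4}{9} + \frac{\left(v + v v\right) \left(v - 10 v^{2}\right)}{9} = \frac{4}{9} + \frac{\left(v + v^{2}\right) \left(v - 10 v^{2}\right)}{9}$)
$\left(-33\right) \left(-58\right) J{\left(-5 \right)} = \left(-33\right) \left(-58\right) \left(\frac{4}{9} - \left(-5\right)^{3} - \frac{10 \left(-5\right)^{4}}{9} + \frac{\left(-5\right)^{2}}{9}\right) = 1914 \left(\frac{4}{9} - -125 - \frac{6250}{9} + \frac{1}{9} \cdot 25\right) = 1914 \left(\frac{4}{9} + 125 - \frac{6250}{9} + \frac{25}{9}\right) = 1914 \left(- \frac{5096}{9}\right) = - \frac{3251248}{3}$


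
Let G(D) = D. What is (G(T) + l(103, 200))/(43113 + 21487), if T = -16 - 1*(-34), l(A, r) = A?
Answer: 121/64600 ≈ 0.0018731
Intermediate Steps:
T = 18 (T = -16 + 34 = 18)
(G(T) + l(103, 200))/(43113 + 21487) = (18 + 103)/(43113 + 21487) = 121/64600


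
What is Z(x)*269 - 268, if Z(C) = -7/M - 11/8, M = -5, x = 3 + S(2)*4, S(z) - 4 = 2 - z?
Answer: -10451/40 ≈ -261.27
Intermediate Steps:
S(z) = 6 - z (S(z) = 4 + (2 - z) = 6 - z)
x = 19 (x = 3 + (6 - 1*2)*4 = 3 + (6 - 2)*4 = 3 + 4*4 = 3 + 16 = 19)
Z(C) = 1/40 (Z(C) = -7/(-5) - 11/8 = -7*(-⅕) - 11*⅛ = 7/5 - 11/8 = 1/40)
Z(x)*269 - 268 = (1/40)*269 - 268 = 269/40 - 268 = -10451/40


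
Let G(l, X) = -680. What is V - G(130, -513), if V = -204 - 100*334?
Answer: -32924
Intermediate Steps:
V = -33604 (V = -204 - 33400 = -33604)
V - G(130, -513) = -33604 - 1*(-680) = -33604 + 680 = -32924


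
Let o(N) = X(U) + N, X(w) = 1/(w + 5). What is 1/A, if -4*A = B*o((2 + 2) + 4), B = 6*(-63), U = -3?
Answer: 4/3213 ≈ 0.0012449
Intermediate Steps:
X(w) = 1/(5 + w)
o(N) = ½ + N (o(N) = 1/(5 - 3) + N = 1/2 + N = ½ + N)
B = -378
A = 3213/4 (A = -(-189)*(½ + ((2 + 2) + 4))/2 = -(-189)*(½ + (4 + 4))/2 = -(-189)*(½ + 8)/2 = -(-189)*17/(2*2) = -¼*(-3213) = 3213/4 ≈ 803.25)
1/A = 1/(3213/4) = 4/3213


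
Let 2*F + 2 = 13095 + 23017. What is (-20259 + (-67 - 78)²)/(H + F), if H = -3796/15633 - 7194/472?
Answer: 2826071208/66554772583 ≈ 0.042462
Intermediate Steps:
H = -57127757/3689388 (H = -3796*1/15633 - 7194*1/472 = -3796/15633 - 3597/236 = -57127757/3689388 ≈ -15.484)
F = 18055 (F = -1 + (13095 + 23017)/2 = -1 + (½)*36112 = -1 + 18056 = 18055)
(-20259 + (-67 - 78)²)/(H + F) = (-20259 + (-67 - 78)²)/(-57127757/3689388 + 18055) = (-20259 + (-145)²)/(66554772583/3689388) = (-20259 + 21025)*(3689388/66554772583) = 766*(3689388/66554772583) = 2826071208/66554772583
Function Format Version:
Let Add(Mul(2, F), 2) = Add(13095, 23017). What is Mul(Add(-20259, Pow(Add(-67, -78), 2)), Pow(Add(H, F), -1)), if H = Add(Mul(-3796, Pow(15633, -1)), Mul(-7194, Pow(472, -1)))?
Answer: Rational(2826071208, 66554772583) ≈ 0.042462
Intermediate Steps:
H = Rational(-57127757, 3689388) (H = Add(Mul(-3796, Rational(1, 15633)), Mul(-7194, Rational(1, 472))) = Add(Rational(-3796, 15633), Rational(-3597, 236)) = Rational(-57127757, 3689388) ≈ -15.484)
F = 18055 (F = Add(-1, Mul(Rational(1, 2), Add(13095, 23017))) = Add(-1, Mul(Rational(1, 2), 36112)) = Add(-1, 18056) = 18055)
Mul(Add(-20259, Pow(Add(-67, -78), 2)), Pow(Add(H, F), -1)) = Mul(Add(-20259, Pow(Add(-67, -78), 2)), Pow(Add(Rational(-57127757, 3689388), 18055), -1)) = Mul(Add(-20259, Pow(-145, 2)), Pow(Rational(66554772583, 3689388), -1)) = Mul(Add(-20259, 21025), Rational(3689388, 66554772583)) = Mul(766, Rational(3689388, 66554772583)) = Rational(2826071208, 66554772583)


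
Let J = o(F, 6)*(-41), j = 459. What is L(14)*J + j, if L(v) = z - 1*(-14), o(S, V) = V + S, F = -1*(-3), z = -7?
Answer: -2124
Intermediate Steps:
F = 3
o(S, V) = S + V
J = -369 (J = (3 + 6)*(-41) = 9*(-41) = -369)
L(v) = 7 (L(v) = -7 - 1*(-14) = -7 + 14 = 7)
L(14)*J + j = 7*(-369) + 459 = -2583 + 459 = -2124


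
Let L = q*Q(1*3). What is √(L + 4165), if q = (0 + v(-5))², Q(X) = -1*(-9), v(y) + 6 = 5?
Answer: √4174 ≈ 64.606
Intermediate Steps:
v(y) = -1 (v(y) = -6 + 5 = -1)
Q(X) = 9
q = 1 (q = (0 - 1)² = (-1)² = 1)
L = 9 (L = 1*9 = 9)
√(L + 4165) = √(9 + 4165) = √4174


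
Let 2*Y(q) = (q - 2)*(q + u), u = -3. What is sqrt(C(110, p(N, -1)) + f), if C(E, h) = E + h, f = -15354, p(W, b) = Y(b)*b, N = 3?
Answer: 5*I*sqrt(610) ≈ 123.49*I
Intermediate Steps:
Y(q) = (-3 + q)*(-2 + q)/2 (Y(q) = ((q - 2)*(q - 3))/2 = ((-2 + q)*(-3 + q))/2 = ((-3 + q)*(-2 + q))/2 = (-3 + q)*(-2 + q)/2)
p(W, b) = b*(3 + b**2/2 - 5*b/2) (p(W, b) = (3 + b**2/2 - 5*b/2)*b = b*(3 + b**2/2 - 5*b/2))
sqrt(C(110, p(N, -1)) + f) = sqrt((110 + (1/2)*(-1)*(6 + (-1)**2 - 5*(-1))) - 15354) = sqrt((110 + (1/2)*(-1)*(6 + 1 + 5)) - 15354) = sqrt((110 + (1/2)*(-1)*12) - 15354) = sqrt((110 - 6) - 15354) = sqrt(104 - 15354) = sqrt(-15250) = 5*I*sqrt(610)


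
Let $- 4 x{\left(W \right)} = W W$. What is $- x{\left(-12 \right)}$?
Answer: $36$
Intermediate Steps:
$x{\left(W \right)} = - \frac{W^{2}}{4}$ ($x{\left(W \right)} = - \frac{W W}{4} = - \frac{W^{2}}{4}$)
$- x{\left(-12 \right)} = - \frac{\left(-1\right) \left(-12\right)^{2}}{4} = - \frac{\left(-1\right) 144}{4} = \left(-1\right) \left(-36\right) = 36$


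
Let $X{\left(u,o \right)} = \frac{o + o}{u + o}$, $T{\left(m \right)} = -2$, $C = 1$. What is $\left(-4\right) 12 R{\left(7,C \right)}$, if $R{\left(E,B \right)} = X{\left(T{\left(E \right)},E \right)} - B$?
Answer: $- \frac{432}{5} \approx -86.4$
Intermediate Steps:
$X{\left(u,o \right)} = \frac{2 o}{o + u}$
$R{\left(E,B \right)} = - B + \frac{2 E}{-2 + E}$ ($R{\left(E,B \right)} = \frac{2 E}{E - 2} - B = \frac{2 E}{-2 + E} - B = - B + \frac{2 E}{-2 + E}$)
$\left(-4\right) 12 R{\left(7,C \right)} = \left(-4\right) 12 \frac{2 \cdot 7 - 1 \left(-2 + 7\right)}{-2 + 7} = - 48 \frac{14 - 1 \cdot 5}{5} = - 48 \frac{14 - 5}{5} = - 48 \cdot \frac{1}{5} \cdot 9 = \left(-48\right) \frac{9}{5} = - \frac{432}{5}$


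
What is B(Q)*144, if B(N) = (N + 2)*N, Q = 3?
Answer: 2160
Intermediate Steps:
B(N) = N*(2 + N) (B(N) = (2 + N)*N = N*(2 + N))
B(Q)*144 = (3*(2 + 3))*144 = (3*5)*144 = 15*144 = 2160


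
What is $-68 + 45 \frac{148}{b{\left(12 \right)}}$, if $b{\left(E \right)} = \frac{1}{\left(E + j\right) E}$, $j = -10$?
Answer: $159772$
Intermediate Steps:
$b{\left(E \right)} = \frac{1}{E \left(-10 + E\right)}$ ($b{\left(E \right)} = \frac{1}{\left(E - 10\right) E} = \frac{1}{\left(-10 + E\right) E} = \frac{1}{E \left(-10 + E\right)}$)
$-68 + 45 \frac{148}{b{\left(12 \right)}} = -68 + 45 \frac{148}{\frac{1}{12} \frac{1}{-10 + 12}} = -68 + 45 \frac{148}{\frac{1}{12} \cdot \frac{1}{2}} = -68 + 45 \cdot 148 \frac{1}{\frac{1}{24}} = -68 + 45 \cdot 148 \cdot 24 = -68 + 45 \cdot 3552 = -68 + 159840 = 159772$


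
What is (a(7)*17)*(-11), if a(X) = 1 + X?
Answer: -1496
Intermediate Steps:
(a(7)*17)*(-11) = ((1 + 7)*17)*(-11) = (8*17)*(-11) = 136*(-11) = -1496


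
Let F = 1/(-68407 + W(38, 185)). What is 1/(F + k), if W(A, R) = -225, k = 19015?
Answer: 68632/1305037479 ≈ 5.2590e-5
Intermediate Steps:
F = -1/68632 (F = 1/(-68407 - 225) = 1/(-68632) = -1/68632 ≈ -1.4570e-5)
1/(F + k) = 1/(-1/68632 + 19015) = 1/(1305037479/68632) = 68632/1305037479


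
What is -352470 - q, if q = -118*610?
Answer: -280490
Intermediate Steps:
q = -71980
-352470 - q = -352470 - 1*(-71980) = -352470 + 71980 = -280490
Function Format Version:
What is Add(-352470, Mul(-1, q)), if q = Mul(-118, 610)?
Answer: -280490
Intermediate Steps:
q = -71980
Add(-352470, Mul(-1, q)) = Add(-352470, Mul(-1, -71980)) = Add(-352470, 71980) = -280490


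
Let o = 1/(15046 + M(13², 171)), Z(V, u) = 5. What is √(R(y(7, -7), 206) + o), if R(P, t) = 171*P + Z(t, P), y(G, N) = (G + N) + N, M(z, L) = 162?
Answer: 3*I*√7658045430/7604 ≈ 34.525*I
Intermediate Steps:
y(G, N) = G + 2*N
R(P, t) = 5 + 171*P (R(P, t) = 171*P + 5 = 5 + 171*P)
o = 1/15208 (o = 1/(15046 + 162) = 1/15208 ≈ 6.5755e-5)
√(R(y(7, -7), 206) + o) = √((5 + 171*(7 + 2*(-7))) + 1/15208) = √((5 + 171*(7 - 14)) + 1/15208) = √((5 + 171*(-7)) + 1/15208) = √((5 - 1197) + 1/15208) = √(-1192 + 1/15208) = √(-18127935/15208) = 3*I*√7658045430/7604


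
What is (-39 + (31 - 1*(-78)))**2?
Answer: 4900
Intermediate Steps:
(-39 + (31 - 1*(-78)))**2 = (-39 + (31 + 78))**2 = (-39 + 109)**2 = 70**2 = 4900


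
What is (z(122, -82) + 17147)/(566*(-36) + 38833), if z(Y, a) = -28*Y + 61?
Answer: 13792/18457 ≈ 0.74725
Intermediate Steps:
z(Y, a) = 61 - 28*Y
(z(122, -82) + 17147)/(566*(-36) + 38833) = ((61 - 28*122) + 17147)/(566*(-36) + 38833) = ((61 - 3416) + 17147)/(-20376 + 38833) = (-3355 + 17147)/18457 = 13792*(1/18457) = 13792/18457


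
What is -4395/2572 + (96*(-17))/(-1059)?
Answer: -152267/907916 ≈ -0.16771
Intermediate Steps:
-4395/2572 + (96*(-17))/(-1059) = -4395*1/2572 - 1632*(-1/1059) = -4395/2572 + 544/353 = -152267/907916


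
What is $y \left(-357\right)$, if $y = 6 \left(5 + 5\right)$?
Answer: $-21420$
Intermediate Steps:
$y = 60$ ($y = 6 \cdot 10 = 60$)
$y \left(-357\right) = 60 \left(-357\right) = -21420$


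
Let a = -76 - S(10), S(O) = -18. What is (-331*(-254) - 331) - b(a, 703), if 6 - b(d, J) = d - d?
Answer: 83737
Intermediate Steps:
a = -58 (a = -76 - 1*(-18) = -76 + 18 = -58)
b(d, J) = 6 (b(d, J) = 6 - (d - d) = 6 - 1*0 = 6 + 0 = 6)
(-331*(-254) - 331) - b(a, 703) = (-331*(-254) - 331) - 1*6 = (84074 - 331) - 6 = 83743 - 6 = 83737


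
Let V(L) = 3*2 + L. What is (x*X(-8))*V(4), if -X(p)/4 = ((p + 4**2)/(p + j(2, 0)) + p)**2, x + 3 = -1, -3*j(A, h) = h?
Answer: 12960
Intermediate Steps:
j(A, h) = -h/3
V(L) = 6 + L
x = -4 (x = -3 - 1 = -4)
X(p) = -4*(p + (16 + p)/p)**2 (X(p) = -4*((p + 4**2)/(p - 1/3*0) + p)**2 = -4*((p + 16)/(p + 0) + p)**2 = -4*((16 + p)/p + p)**2 = -4*(p + (16 + p)/p)**2)
(x*X(-8))*V(4) = (-(-16)*(16 - 8 + (-8)**2)**2/(-8)**2)*(6 + 4) = -(-16)*(16 - 8 + 64)**2/64*10 = -(-16)*72**2/64*10 = -(-16)*5184/64*10 = -4*(-324)*10 = 1296*10 = 12960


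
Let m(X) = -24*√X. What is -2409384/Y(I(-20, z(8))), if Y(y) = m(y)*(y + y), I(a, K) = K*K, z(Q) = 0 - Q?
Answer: 100391/1024 ≈ 98.038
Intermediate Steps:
z(Q) = -Q
I(a, K) = K²
Y(y) = -48*y^(3/2) (Y(y) = (-24*√y)*(y + y) = (-24*√y)*(2*y) = -48*y^(3/2))
-2409384/Y(I(-20, z(8))) = -2409384/((-48*((-1*8)²)^(3/2))) = -2409384/((-48*((-8)²)^(3/2))) = -2409384/((-48*64^(3/2))) = -2409384/((-48*512)) = -2409384/(-24576) = -2409384*(-1/24576) = 100391/1024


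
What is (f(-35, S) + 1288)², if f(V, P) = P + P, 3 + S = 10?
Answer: 1695204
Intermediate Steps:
S = 7 (S = -3 + 10 = 7)
f(V, P) = 2*P
(f(-35, S) + 1288)² = (2*7 + 1288)² = (14 + 1288)² = 1302² = 1695204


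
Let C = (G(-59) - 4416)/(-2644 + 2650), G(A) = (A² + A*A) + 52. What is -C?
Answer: -433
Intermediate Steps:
G(A) = 52 + 2*A² (G(A) = (A² + A²) + 52 = 2*A² + 52 = 52 + 2*A²)
C = 433 (C = ((52 + 2*(-59)²) - 4416)/(-2644 + 2650) = ((52 + 2*3481) - 4416)/6 = ((52 + 6962) - 4416)*(⅙) = (7014 - 4416)*(⅙) = 2598*(⅙) = 433)
-C = -1*433 = -433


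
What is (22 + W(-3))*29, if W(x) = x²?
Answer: 899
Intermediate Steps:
(22 + W(-3))*29 = (22 + (-3)²)*29 = (22 + 9)*29 = 31*29 = 899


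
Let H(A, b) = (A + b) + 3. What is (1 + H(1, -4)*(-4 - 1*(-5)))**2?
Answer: 1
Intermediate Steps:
H(A, b) = 3 + A + b
(1 + H(1, -4)*(-4 - 1*(-5)))**2 = (1 + (3 + 1 - 4)*(-4 - 1*(-5)))**2 = (1 + 0*(-4 + 5))**2 = (1 + 0*1)**2 = (1 + 0)**2 = 1**2 = 1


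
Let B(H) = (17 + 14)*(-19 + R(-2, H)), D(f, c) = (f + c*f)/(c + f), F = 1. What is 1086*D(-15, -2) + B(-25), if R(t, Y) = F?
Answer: -25776/17 ≈ -1516.2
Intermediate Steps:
R(t, Y) = 1
D(f, c) = (f + c*f)/(c + f)
B(H) = -558 (B(H) = (17 + 14)*(-19 + 1) = 31*(-18) = -558)
1086*D(-15, -2) + B(-25) = 1086*(-15*(1 - 2)/(-2 - 15)) - 558 = 1086*(-15*(-1)/(-17)) - 558 = 1086*(-15*(-1/17)*(-1)) - 558 = 1086*(-15/17) - 558 = -16290/17 - 558 = -25776/17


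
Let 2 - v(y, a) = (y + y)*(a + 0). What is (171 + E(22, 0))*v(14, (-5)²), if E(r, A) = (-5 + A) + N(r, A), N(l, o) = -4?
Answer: -113076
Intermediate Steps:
E(r, A) = -9 + A (E(r, A) = (-5 + A) - 4 = -9 + A)
v(y, a) = 2 - 2*a*y (v(y, a) = 2 - (y + y)*(a + 0) = 2 - 2*y*a = 2 - 2*a*y)
(171 + E(22, 0))*v(14, (-5)²) = (171 + (-9 + 0))*(2 - 2*(-5)²*14) = (171 - 9)*(2 - 2*25*14) = 162*(2 - 700) = 162*(-698) = -113076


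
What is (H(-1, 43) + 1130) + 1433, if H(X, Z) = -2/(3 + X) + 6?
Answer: 2568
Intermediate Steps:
H(X, Z) = 6 - 2/(3 + X)
(H(-1, 43) + 1130) + 1433 = (2*(8 + 3*(-1))/(3 - 1) + 1130) + 1433 = (2*(8 - 3)/2 + 1130) + 1433 = (2*(½)*5 + 1130) + 1433 = (5 + 1130) + 1433 = 1135 + 1433 = 2568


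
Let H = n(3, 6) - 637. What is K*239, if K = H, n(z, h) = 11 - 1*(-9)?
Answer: -147463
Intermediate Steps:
n(z, h) = 20 (n(z, h) = 11 + 9 = 20)
H = -617 (H = 20 - 637 = -617)
K = -617
K*239 = -617*239 = -147463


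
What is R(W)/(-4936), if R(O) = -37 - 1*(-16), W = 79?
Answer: 21/4936 ≈ 0.0042545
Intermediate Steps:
R(O) = -21 (R(O) = -37 + 16 = -21)
R(W)/(-4936) = -21/(-4936) = -21*(-1/4936) = 21/4936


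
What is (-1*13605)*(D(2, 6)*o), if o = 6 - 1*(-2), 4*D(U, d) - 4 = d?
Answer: -272100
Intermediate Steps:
D(U, d) = 1 + d/4
o = 8 (o = 6 + 2 = 8)
(-1*13605)*(D(2, 6)*o) = (-1*13605)*((1 + (1/4)*6)*8) = -13605*(1 + 3/2)*8 = -68025*8/2 = -13605*20 = -272100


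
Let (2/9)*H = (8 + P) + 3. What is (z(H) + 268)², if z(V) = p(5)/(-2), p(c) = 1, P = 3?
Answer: 286225/4 ≈ 71556.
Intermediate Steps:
H = 63 (H = 9*((8 + 3) + 3)/2 = 9*(11 + 3)/2 = (9/2)*14 = 63)
z(V) = -½ (z(V) = 1/(-2) = 1*(-½) = -½)
(z(H) + 268)² = (-½ + 268)² = (535/2)² = 286225/4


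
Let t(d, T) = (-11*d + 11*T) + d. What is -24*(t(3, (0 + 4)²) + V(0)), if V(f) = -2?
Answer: -3456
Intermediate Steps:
t(d, T) = -10*d + 11*T
-24*(t(3, (0 + 4)²) + V(0)) = -24*((-10*3 + 11*(0 + 4)²) - 2) = -24*((-30 + 11*4²) - 2) = -24*((-30 + 11*16) - 2) = -24*((-30 + 176) - 2) = -24*(146 - 2) = -24*144 = -3456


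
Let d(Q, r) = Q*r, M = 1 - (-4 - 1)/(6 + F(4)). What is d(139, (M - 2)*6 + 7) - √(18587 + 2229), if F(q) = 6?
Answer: 973/2 - 4*√1301 ≈ 342.22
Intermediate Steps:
M = 17/12 (M = 1 - (-4 - 1)/(6 + 6) = 1 - (-5)/12 = 1 - 1*(-5/12) = 1 + 5/12 = 17/12 ≈ 1.4167)
d(139, (M - 2)*6 + 7) - √(18587 + 2229) = 139*((17/12 - 2)*6 + 7) - √(18587 + 2229) = 139*(-7/12*6 + 7) - √20816 = 139*(-7/2 + 7) - 4*√1301 = 139*(7/2) - 4*√1301 = 973/2 - 4*√1301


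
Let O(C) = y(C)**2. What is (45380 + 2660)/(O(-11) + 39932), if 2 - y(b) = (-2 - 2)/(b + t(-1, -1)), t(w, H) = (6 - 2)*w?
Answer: 1351125/1123172 ≈ 1.2030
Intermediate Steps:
t(w, H) = 4*w
y(b) = 2 + 4/(-4 + b) (y(b) = 2 - (-2 - 2)/(b + 4*(-1)) = 2 - (-4)/(b - 4) = 2 - (-4)/(-4 + b) = 2 + 4/(-4 + b))
O(C) = 4*(-2 + C)**2/(-4 + C)**2 (O(C) = (2*(-2 + C)/(-4 + C))**2 = 4*(-2 + C)**2/(-4 + C)**2)
(45380 + 2660)/(O(-11) + 39932) = (45380 + 2660)/(4*(-2 - 11)**2/(-4 - 11)**2 + 39932) = 48040/(4*(-13)**2/(-15)**2 + 39932) = 48040/(4*(1/225)*169 + 39932) = 48040/(676/225 + 39932) = 48040/(8985376/225) = 48040*(225/8985376) = 1351125/1123172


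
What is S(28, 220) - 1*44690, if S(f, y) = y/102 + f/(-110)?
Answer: -125350114/2805 ≈ -44688.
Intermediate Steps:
S(f, y) = -f/110 + y/102 (S(f, y) = y*(1/102) + f*(-1/110) = y/102 - f/110 = -f/110 + y/102)
S(28, 220) - 1*44690 = (-1/110*28 + (1/102)*220) - 1*44690 = (-14/55 + 110/51) - 44690 = 5336/2805 - 44690 = -125350114/2805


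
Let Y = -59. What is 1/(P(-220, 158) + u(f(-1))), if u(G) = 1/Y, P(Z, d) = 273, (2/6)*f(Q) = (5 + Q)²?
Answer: 59/16106 ≈ 0.0036632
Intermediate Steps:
f(Q) = 3*(5 + Q)²
u(G) = -1/59 (u(G) = 1/(-59) = -1/59)
1/(P(-220, 158) + u(f(-1))) = 1/(273 - 1/59) = 1/(16106/59) = 59/16106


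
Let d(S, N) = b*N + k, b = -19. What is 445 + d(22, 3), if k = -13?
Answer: 375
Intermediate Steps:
d(S, N) = -13 - 19*N (d(S, N) = -19*N - 13 = -13 - 19*N)
445 + d(22, 3) = 445 + (-13 - 19*3) = 445 + (-13 - 57) = 445 - 70 = 375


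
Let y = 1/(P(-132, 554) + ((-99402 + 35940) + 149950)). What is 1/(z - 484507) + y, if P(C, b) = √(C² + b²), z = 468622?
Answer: -508832327/9901451178045 - √81085/3739924902 ≈ -5.1466e-5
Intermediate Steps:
y = 1/(86488 + 2*√81085) (y = 1/(√((-132)² + 554²) + ((-99402 + 35940) + 149950)) = 1/(√(17424 + 306916) + (-63462 + 149950)) = 1/(√324340 + 86488) = 1/(2*√81085 + 86488) = 1/(86488 + 2*√81085) ≈ 1.1487e-5)
1/(z - 484507) + y = 1/(468622 - 484507) + (21622/1869962451 - √81085/3739924902) = 1/(-15885) + (21622/1869962451 - √81085/3739924902) = -1/15885 + (21622/1869962451 - √81085/3739924902) = -508832327/9901451178045 - √81085/3739924902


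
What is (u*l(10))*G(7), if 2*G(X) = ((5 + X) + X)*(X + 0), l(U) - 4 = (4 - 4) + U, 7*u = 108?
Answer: 14364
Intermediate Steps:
u = 108/7 (u = (⅐)*108 = 108/7 ≈ 15.429)
l(U) = 4 + U (l(U) = 4 + ((4 - 4) + U) = 4 + (0 + U) = 4 + U)
G(X) = X*(5 + 2*X)/2 (G(X) = (((5 + X) + X)*(X + 0))/2 = ((5 + 2*X)*X)/2 = (X*(5 + 2*X))/2 = X*(5 + 2*X)/2)
(u*l(10))*G(7) = (108*(4 + 10)/7)*((½)*7*(5 + 2*7)) = ((108/7)*14)*((½)*7*(5 + 14)) = 216*((½)*7*19) = 216*(133/2) = 14364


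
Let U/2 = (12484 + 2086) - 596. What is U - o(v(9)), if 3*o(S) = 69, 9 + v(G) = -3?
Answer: 27925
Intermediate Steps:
v(G) = -12 (v(G) = -9 - 3 = -12)
o(S) = 23 (o(S) = (⅓)*69 = 23)
U = 27948 (U = 2*((12484 + 2086) - 596) = 2*(14570 - 596) = 2*13974 = 27948)
U - o(v(9)) = 27948 - 1*23 = 27948 - 23 = 27925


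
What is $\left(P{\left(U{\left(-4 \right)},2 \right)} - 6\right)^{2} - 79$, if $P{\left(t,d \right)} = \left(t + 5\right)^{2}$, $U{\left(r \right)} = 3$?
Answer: $3285$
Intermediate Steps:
$P{\left(t,d \right)} = \left(5 + t\right)^{2}$
$\left(P{\left(U{\left(-4 \right)},2 \right)} - 6\right)^{2} - 79 = \left(\left(5 + 3\right)^{2} - 6\right)^{2} - 79 = \left(8^{2} - 6\right)^{2} - 79 = \left(64 - 6\right)^{2} - 79 = 58^{2} - 79 = 3364 - 79 = 3285$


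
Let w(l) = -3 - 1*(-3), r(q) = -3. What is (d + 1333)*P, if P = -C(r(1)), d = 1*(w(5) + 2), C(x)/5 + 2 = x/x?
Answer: 6675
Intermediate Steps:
w(l) = 0 (w(l) = -3 + 3 = 0)
C(x) = -5 (C(x) = -10 + 5*(x/x) = -10 + 5*1 = -10 + 5 = -5)
d = 2 (d = 1*(0 + 2) = 1*2 = 2)
P = 5 (P = -1*(-5) = 5)
(d + 1333)*P = (2 + 1333)*5 = 1335*5 = 6675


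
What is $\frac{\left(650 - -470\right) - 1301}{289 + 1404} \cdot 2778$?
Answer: $- \frac{502818}{1693} \approx -297.0$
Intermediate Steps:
$\frac{\left(650 - -470\right) - 1301}{289 + 1404} \cdot 2778 = \frac{\left(650 + 470\right) - 1301}{1693} \cdot 2778 = \left(1120 - 1301\right) \frac{1}{1693} \cdot 2778 = \left(-181\right) \frac{1}{1693} \cdot 2778 = \left(- \frac{181}{1693}\right) 2778 = - \frac{502818}{1693}$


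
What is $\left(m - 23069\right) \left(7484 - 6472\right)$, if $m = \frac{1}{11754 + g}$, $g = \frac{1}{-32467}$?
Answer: $- \frac{8909167542481272}{381617117} \approx -2.3346 \cdot 10^{7}$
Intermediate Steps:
$g = - \frac{1}{32467} \approx -3.0801 \cdot 10^{-5}$
$m = \frac{32467}{381617117}$ ($m = \frac{1}{11754 - \frac{1}{32467}} = \frac{1}{\frac{381617117}{32467}} = \frac{32467}{381617117} \approx 8.5077 \cdot 10^{-5}$)
$\left(m - 23069\right) \left(7484 - 6472\right) = \left(\frac{32467}{381617117} - 23069\right) \left(7484 - 6472\right) = \left(- \frac{8803525239606}{381617117}\right) 1012 = - \frac{8909167542481272}{381617117}$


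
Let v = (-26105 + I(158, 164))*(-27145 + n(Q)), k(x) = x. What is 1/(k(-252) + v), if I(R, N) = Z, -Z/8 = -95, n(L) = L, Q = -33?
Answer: 1/688826158 ≈ 1.4517e-9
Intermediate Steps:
Z = 760 (Z = -8*(-95) = 760)
I(R, N) = 760
v = 688826410 (v = (-26105 + 760)*(-27145 - 33) = -25345*(-27178) = 688826410)
1/(k(-252) + v) = 1/(-252 + 688826410) = 1/688826158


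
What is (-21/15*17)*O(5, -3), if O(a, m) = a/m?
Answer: 119/3 ≈ 39.667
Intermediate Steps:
(-21/15*17)*O(5, -3) = (-21/15*17)*(5/(-3)) = (-21*1/15*17)*(5*(-1/3)) = -7/5*17*(-5/3) = -119/5*(-5/3) = 119/3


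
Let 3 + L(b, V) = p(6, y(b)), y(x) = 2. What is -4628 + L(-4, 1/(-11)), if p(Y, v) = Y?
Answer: -4625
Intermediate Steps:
L(b, V) = 3 (L(b, V) = -3 + 6 = 3)
-4628 + L(-4, 1/(-11)) = -4628 + 3 = -4625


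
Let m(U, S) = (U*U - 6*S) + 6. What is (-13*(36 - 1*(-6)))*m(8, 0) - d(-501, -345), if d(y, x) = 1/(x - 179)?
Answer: -20027279/524 ≈ -38220.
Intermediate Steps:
m(U, S) = 6 + U**2 - 6*S (m(U, S) = (U**2 - 6*S) + 6 = 6 + U**2 - 6*S)
d(y, x) = 1/(-179 + x)
(-13*(36 - 1*(-6)))*m(8, 0) - d(-501, -345) = (-13*(36 - 1*(-6)))*(6 + 8**2 - 6*0) - 1/(-179 - 345) = (-13*(36 + 6))*(6 + 64 + 0) - 1/(-524) = -13*42*70 - 1*(-1/524) = -546*70 + 1/524 = -38220 + 1/524 = -20027279/524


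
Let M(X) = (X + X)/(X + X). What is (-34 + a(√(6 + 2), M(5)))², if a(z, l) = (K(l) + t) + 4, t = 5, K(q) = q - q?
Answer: 625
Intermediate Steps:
K(q) = 0
M(X) = 1 (M(X) = (2*X)/((2*X)) = (2*X)*(1/(2*X)) = 1)
a(z, l) = 9 (a(z, l) = (0 + 5) + 4 = 5 + 4 = 9)
(-34 + a(√(6 + 2), M(5)))² = (-34 + 9)² = (-25)² = 625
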